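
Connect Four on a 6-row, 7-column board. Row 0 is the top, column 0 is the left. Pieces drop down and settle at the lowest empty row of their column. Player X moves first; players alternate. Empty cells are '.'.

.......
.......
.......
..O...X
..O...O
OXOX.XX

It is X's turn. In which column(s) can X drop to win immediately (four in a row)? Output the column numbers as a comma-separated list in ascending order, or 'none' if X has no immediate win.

Answer: 4

Derivation:
col 0: drop X → no win
col 1: drop X → no win
col 2: drop X → no win
col 3: drop X → no win
col 4: drop X → WIN!
col 5: drop X → no win
col 6: drop X → no win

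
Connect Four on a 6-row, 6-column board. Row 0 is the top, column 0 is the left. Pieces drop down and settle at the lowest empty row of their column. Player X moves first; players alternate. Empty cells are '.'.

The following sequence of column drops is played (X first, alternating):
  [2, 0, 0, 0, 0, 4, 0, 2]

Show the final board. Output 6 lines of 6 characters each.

Answer: ......
X.....
X.....
O.....
X.O...
O.X.O.

Derivation:
Move 1: X drops in col 2, lands at row 5
Move 2: O drops in col 0, lands at row 5
Move 3: X drops in col 0, lands at row 4
Move 4: O drops in col 0, lands at row 3
Move 5: X drops in col 0, lands at row 2
Move 6: O drops in col 4, lands at row 5
Move 7: X drops in col 0, lands at row 1
Move 8: O drops in col 2, lands at row 4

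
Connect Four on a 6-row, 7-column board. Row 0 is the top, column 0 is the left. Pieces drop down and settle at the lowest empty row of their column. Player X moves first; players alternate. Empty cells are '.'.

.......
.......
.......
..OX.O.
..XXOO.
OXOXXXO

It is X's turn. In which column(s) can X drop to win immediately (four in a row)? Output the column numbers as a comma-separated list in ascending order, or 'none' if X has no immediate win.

Answer: 3

Derivation:
col 0: drop X → no win
col 1: drop X → no win
col 2: drop X → no win
col 3: drop X → WIN!
col 4: drop X → no win
col 5: drop X → no win
col 6: drop X → no win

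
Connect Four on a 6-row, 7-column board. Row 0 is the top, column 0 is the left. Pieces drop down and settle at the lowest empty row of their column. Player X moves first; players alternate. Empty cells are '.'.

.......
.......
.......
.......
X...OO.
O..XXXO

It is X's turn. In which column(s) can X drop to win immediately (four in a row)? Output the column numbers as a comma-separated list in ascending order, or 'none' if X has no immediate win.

Answer: 2

Derivation:
col 0: drop X → no win
col 1: drop X → no win
col 2: drop X → WIN!
col 3: drop X → no win
col 4: drop X → no win
col 5: drop X → no win
col 6: drop X → no win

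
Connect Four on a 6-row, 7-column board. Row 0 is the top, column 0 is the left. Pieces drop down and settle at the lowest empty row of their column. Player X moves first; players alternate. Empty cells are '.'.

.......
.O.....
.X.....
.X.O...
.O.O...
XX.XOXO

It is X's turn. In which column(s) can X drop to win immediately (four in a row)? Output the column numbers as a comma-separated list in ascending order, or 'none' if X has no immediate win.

col 0: drop X → no win
col 1: drop X → no win
col 2: drop X → WIN!
col 3: drop X → no win
col 4: drop X → no win
col 5: drop X → no win
col 6: drop X → no win

Answer: 2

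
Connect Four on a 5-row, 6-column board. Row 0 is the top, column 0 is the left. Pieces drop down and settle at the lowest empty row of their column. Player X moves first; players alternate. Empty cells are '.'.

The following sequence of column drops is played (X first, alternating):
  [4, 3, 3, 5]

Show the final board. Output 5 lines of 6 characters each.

Move 1: X drops in col 4, lands at row 4
Move 2: O drops in col 3, lands at row 4
Move 3: X drops in col 3, lands at row 3
Move 4: O drops in col 5, lands at row 4

Answer: ......
......
......
...X..
...OXO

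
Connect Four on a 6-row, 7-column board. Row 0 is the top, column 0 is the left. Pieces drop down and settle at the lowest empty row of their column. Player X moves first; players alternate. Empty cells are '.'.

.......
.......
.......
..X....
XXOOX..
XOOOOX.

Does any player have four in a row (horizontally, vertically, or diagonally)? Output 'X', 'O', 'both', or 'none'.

O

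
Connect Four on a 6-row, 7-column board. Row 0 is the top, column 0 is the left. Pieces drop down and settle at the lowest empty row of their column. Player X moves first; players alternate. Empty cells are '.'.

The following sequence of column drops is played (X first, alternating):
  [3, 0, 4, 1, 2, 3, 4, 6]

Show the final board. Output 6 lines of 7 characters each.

Answer: .......
.......
.......
.......
...OX..
OOXXX.O

Derivation:
Move 1: X drops in col 3, lands at row 5
Move 2: O drops in col 0, lands at row 5
Move 3: X drops in col 4, lands at row 5
Move 4: O drops in col 1, lands at row 5
Move 5: X drops in col 2, lands at row 5
Move 6: O drops in col 3, lands at row 4
Move 7: X drops in col 4, lands at row 4
Move 8: O drops in col 6, lands at row 5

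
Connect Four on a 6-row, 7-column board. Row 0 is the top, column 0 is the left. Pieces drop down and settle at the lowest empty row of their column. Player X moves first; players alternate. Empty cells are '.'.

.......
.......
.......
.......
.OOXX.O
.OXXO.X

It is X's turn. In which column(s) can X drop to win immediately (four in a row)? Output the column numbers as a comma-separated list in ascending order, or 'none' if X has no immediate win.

Answer: none

Derivation:
col 0: drop X → no win
col 1: drop X → no win
col 2: drop X → no win
col 3: drop X → no win
col 4: drop X → no win
col 5: drop X → no win
col 6: drop X → no win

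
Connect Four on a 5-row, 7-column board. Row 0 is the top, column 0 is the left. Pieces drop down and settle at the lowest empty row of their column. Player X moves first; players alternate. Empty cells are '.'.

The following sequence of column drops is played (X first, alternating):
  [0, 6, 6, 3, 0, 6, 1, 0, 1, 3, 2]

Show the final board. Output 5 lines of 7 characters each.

Answer: .......
.......
O.....O
XX.O..X
XXXO..O

Derivation:
Move 1: X drops in col 0, lands at row 4
Move 2: O drops in col 6, lands at row 4
Move 3: X drops in col 6, lands at row 3
Move 4: O drops in col 3, lands at row 4
Move 5: X drops in col 0, lands at row 3
Move 6: O drops in col 6, lands at row 2
Move 7: X drops in col 1, lands at row 4
Move 8: O drops in col 0, lands at row 2
Move 9: X drops in col 1, lands at row 3
Move 10: O drops in col 3, lands at row 3
Move 11: X drops in col 2, lands at row 4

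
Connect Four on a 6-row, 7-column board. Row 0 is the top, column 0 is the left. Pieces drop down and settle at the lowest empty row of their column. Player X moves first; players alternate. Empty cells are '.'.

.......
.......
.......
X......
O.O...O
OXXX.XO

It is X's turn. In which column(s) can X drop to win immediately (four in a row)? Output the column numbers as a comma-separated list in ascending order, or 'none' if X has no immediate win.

col 0: drop X → no win
col 1: drop X → no win
col 2: drop X → no win
col 3: drop X → no win
col 4: drop X → WIN!
col 5: drop X → no win
col 6: drop X → no win

Answer: 4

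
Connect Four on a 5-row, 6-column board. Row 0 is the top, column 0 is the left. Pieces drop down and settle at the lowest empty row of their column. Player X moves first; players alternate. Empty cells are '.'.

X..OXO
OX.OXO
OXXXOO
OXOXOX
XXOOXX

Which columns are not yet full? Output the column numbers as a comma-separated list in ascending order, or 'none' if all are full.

Answer: 1,2

Derivation:
col 0: top cell = 'X' → FULL
col 1: top cell = '.' → open
col 2: top cell = '.' → open
col 3: top cell = 'O' → FULL
col 4: top cell = 'X' → FULL
col 5: top cell = 'O' → FULL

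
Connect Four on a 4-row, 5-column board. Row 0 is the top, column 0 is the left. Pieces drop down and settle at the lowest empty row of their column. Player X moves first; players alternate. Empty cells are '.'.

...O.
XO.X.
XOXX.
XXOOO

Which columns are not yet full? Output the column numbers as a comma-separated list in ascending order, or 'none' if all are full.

Answer: 0,1,2,4

Derivation:
col 0: top cell = '.' → open
col 1: top cell = '.' → open
col 2: top cell = '.' → open
col 3: top cell = 'O' → FULL
col 4: top cell = '.' → open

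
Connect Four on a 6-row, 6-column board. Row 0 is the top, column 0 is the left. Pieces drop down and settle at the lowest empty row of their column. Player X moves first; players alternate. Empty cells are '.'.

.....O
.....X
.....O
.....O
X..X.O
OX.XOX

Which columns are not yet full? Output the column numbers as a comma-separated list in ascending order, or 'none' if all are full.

Answer: 0,1,2,3,4

Derivation:
col 0: top cell = '.' → open
col 1: top cell = '.' → open
col 2: top cell = '.' → open
col 3: top cell = '.' → open
col 4: top cell = '.' → open
col 5: top cell = 'O' → FULL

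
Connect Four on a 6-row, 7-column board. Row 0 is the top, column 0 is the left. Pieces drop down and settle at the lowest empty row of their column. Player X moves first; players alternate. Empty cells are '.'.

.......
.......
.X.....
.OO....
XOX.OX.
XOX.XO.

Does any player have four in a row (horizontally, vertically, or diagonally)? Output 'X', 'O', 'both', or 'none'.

none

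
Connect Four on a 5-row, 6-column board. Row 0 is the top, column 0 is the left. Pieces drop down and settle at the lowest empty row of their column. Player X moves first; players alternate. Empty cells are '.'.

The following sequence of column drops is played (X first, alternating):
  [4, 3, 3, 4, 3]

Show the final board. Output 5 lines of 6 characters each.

Answer: ......
......
...X..
...XO.
...OX.

Derivation:
Move 1: X drops in col 4, lands at row 4
Move 2: O drops in col 3, lands at row 4
Move 3: X drops in col 3, lands at row 3
Move 4: O drops in col 4, lands at row 3
Move 5: X drops in col 3, lands at row 2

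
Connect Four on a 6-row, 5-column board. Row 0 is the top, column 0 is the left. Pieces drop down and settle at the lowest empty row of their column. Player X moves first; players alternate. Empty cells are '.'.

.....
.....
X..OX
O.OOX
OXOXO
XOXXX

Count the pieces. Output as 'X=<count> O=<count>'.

X=9 O=8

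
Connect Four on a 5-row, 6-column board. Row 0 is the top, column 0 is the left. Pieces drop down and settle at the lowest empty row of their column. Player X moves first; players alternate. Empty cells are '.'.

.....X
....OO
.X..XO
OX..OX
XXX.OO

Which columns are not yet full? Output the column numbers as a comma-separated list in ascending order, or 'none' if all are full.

Answer: 0,1,2,3,4

Derivation:
col 0: top cell = '.' → open
col 1: top cell = '.' → open
col 2: top cell = '.' → open
col 3: top cell = '.' → open
col 4: top cell = '.' → open
col 5: top cell = 'X' → FULL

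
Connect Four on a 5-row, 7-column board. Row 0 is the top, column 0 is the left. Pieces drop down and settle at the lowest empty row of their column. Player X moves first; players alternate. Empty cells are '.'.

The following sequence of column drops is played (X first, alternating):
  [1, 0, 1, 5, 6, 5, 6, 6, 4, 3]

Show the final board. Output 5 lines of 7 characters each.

Move 1: X drops in col 1, lands at row 4
Move 2: O drops in col 0, lands at row 4
Move 3: X drops in col 1, lands at row 3
Move 4: O drops in col 5, lands at row 4
Move 5: X drops in col 6, lands at row 4
Move 6: O drops in col 5, lands at row 3
Move 7: X drops in col 6, lands at row 3
Move 8: O drops in col 6, lands at row 2
Move 9: X drops in col 4, lands at row 4
Move 10: O drops in col 3, lands at row 4

Answer: .......
.......
......O
.X...OX
OX.OXOX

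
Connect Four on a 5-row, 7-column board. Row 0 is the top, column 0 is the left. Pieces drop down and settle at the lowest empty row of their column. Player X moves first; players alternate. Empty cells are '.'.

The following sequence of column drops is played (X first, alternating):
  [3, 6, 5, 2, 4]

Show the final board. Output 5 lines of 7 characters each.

Answer: .......
.......
.......
.......
..OXXXO

Derivation:
Move 1: X drops in col 3, lands at row 4
Move 2: O drops in col 6, lands at row 4
Move 3: X drops in col 5, lands at row 4
Move 4: O drops in col 2, lands at row 4
Move 5: X drops in col 4, lands at row 4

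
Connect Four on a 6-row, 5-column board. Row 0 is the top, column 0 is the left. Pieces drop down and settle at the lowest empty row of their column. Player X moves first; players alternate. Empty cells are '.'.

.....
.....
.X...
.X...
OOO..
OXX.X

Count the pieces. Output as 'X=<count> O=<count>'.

X=5 O=4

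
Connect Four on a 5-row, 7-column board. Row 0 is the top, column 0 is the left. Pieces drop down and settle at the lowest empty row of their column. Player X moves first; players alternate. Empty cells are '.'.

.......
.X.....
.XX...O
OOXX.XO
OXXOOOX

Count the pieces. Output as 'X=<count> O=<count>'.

X=9 O=8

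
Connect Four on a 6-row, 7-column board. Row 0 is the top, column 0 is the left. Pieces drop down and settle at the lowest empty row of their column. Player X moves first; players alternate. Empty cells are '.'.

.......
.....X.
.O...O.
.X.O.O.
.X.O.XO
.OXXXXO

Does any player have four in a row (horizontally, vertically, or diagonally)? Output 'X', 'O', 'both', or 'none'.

X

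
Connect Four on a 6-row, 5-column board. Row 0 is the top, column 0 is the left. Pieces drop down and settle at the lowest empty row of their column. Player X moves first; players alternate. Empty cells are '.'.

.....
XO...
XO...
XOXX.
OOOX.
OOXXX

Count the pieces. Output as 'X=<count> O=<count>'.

X=9 O=8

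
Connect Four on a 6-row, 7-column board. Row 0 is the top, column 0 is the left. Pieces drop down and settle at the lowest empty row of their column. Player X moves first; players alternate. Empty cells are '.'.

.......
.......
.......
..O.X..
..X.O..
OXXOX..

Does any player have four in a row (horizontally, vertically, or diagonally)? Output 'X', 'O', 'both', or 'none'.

none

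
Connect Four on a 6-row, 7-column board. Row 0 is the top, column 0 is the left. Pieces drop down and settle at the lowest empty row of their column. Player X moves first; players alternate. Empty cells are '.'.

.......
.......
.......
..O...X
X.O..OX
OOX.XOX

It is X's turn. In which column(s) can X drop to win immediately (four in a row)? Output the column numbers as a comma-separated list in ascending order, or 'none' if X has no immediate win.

Answer: 6

Derivation:
col 0: drop X → no win
col 1: drop X → no win
col 2: drop X → no win
col 3: drop X → no win
col 4: drop X → no win
col 5: drop X → no win
col 6: drop X → WIN!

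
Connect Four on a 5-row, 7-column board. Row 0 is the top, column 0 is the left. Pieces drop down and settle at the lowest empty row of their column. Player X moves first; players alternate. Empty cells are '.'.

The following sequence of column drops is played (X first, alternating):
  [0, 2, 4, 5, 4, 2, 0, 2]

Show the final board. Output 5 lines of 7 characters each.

Answer: .......
.......
..O....
X.O.X..
X.O.XO.

Derivation:
Move 1: X drops in col 0, lands at row 4
Move 2: O drops in col 2, lands at row 4
Move 3: X drops in col 4, lands at row 4
Move 4: O drops in col 5, lands at row 4
Move 5: X drops in col 4, lands at row 3
Move 6: O drops in col 2, lands at row 3
Move 7: X drops in col 0, lands at row 3
Move 8: O drops in col 2, lands at row 2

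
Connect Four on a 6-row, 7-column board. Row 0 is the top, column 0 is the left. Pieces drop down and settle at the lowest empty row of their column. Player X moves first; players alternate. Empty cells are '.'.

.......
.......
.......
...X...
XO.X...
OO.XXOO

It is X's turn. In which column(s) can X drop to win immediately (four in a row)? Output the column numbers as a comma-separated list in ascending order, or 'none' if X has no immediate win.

Answer: 3

Derivation:
col 0: drop X → no win
col 1: drop X → no win
col 2: drop X → no win
col 3: drop X → WIN!
col 4: drop X → no win
col 5: drop X → no win
col 6: drop X → no win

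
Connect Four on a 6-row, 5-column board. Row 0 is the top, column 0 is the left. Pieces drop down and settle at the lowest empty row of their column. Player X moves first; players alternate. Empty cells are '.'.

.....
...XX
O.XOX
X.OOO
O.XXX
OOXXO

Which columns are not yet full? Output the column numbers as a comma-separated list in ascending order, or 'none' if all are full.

Answer: 0,1,2,3,4

Derivation:
col 0: top cell = '.' → open
col 1: top cell = '.' → open
col 2: top cell = '.' → open
col 3: top cell = '.' → open
col 4: top cell = '.' → open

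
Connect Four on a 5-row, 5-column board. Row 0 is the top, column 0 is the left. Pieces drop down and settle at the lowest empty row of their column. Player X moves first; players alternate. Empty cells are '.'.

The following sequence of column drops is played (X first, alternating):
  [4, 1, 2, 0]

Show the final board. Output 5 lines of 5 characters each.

Move 1: X drops in col 4, lands at row 4
Move 2: O drops in col 1, lands at row 4
Move 3: X drops in col 2, lands at row 4
Move 4: O drops in col 0, lands at row 4

Answer: .....
.....
.....
.....
OOX.X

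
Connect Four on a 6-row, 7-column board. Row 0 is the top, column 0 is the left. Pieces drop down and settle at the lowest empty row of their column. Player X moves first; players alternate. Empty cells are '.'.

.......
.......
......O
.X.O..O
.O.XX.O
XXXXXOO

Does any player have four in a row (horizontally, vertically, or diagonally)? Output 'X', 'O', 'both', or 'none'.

both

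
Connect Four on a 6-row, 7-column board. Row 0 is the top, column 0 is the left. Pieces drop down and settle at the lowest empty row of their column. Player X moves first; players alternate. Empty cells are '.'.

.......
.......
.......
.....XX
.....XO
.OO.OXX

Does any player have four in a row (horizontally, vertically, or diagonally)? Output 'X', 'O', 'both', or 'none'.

none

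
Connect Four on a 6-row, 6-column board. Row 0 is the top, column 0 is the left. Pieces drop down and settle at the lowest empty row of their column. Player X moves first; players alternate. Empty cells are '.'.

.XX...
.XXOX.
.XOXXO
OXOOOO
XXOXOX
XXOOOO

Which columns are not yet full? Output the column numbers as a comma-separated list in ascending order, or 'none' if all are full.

col 0: top cell = '.' → open
col 1: top cell = 'X' → FULL
col 2: top cell = 'X' → FULL
col 3: top cell = '.' → open
col 4: top cell = '.' → open
col 5: top cell = '.' → open

Answer: 0,3,4,5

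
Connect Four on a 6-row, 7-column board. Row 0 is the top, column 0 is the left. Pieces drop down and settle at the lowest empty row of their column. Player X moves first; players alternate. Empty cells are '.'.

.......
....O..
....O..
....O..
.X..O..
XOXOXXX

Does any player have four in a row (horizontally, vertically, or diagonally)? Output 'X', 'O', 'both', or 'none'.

O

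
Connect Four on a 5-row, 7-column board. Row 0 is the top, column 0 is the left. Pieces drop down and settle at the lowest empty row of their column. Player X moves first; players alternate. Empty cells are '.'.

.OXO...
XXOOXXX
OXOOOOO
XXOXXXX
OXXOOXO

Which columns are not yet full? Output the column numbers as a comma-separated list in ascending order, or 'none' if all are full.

Answer: 0,4,5,6

Derivation:
col 0: top cell = '.' → open
col 1: top cell = 'O' → FULL
col 2: top cell = 'X' → FULL
col 3: top cell = 'O' → FULL
col 4: top cell = '.' → open
col 5: top cell = '.' → open
col 6: top cell = '.' → open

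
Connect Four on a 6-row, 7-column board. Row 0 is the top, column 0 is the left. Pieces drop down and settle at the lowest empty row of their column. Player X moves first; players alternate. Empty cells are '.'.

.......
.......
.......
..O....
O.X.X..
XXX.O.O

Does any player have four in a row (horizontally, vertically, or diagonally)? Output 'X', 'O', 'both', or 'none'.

none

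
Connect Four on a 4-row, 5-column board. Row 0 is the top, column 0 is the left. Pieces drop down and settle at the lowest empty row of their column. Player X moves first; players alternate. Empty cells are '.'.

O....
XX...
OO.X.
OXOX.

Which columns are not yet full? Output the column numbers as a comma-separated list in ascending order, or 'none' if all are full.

col 0: top cell = 'O' → FULL
col 1: top cell = '.' → open
col 2: top cell = '.' → open
col 3: top cell = '.' → open
col 4: top cell = '.' → open

Answer: 1,2,3,4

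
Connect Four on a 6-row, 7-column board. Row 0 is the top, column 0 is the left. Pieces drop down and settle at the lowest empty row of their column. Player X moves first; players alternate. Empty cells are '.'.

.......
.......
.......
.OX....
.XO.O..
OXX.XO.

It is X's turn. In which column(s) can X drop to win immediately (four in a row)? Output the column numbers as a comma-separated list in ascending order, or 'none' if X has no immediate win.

col 0: drop X → no win
col 1: drop X → no win
col 2: drop X → no win
col 3: drop X → WIN!
col 4: drop X → no win
col 5: drop X → no win
col 6: drop X → no win

Answer: 3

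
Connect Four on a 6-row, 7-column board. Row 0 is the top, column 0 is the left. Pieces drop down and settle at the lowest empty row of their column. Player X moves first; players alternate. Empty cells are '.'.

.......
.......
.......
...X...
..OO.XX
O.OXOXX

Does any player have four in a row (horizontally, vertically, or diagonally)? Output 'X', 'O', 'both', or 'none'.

none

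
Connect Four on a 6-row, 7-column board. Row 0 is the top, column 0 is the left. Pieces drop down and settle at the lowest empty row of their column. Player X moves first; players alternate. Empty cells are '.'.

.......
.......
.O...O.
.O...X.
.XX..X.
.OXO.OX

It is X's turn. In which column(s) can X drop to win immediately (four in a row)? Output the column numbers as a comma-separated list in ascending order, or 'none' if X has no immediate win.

Answer: none

Derivation:
col 0: drop X → no win
col 1: drop X → no win
col 2: drop X → no win
col 3: drop X → no win
col 4: drop X → no win
col 5: drop X → no win
col 6: drop X → no win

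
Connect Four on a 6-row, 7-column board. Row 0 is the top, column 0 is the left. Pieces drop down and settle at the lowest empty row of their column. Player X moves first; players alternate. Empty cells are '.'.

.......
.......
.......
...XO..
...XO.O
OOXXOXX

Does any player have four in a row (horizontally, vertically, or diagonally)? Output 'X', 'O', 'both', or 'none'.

none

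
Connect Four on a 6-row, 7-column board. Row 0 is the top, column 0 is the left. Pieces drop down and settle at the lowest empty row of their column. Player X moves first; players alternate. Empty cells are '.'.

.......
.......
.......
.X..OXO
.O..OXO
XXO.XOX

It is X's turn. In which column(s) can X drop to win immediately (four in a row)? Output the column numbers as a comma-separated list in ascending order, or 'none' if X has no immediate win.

col 0: drop X → no win
col 1: drop X → no win
col 2: drop X → no win
col 3: drop X → no win
col 4: drop X → no win
col 5: drop X → no win
col 6: drop X → no win

Answer: none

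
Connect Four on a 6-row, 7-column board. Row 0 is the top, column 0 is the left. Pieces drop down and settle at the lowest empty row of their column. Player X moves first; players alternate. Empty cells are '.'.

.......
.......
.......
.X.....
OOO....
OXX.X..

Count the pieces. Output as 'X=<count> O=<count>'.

X=4 O=4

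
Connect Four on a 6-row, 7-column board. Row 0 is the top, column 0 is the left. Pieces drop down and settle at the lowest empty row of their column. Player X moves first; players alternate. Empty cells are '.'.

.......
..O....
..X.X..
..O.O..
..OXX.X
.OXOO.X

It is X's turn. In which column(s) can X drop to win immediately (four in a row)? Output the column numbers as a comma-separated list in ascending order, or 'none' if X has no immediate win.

Answer: none

Derivation:
col 0: drop X → no win
col 1: drop X → no win
col 2: drop X → no win
col 3: drop X → no win
col 4: drop X → no win
col 5: drop X → no win
col 6: drop X → no win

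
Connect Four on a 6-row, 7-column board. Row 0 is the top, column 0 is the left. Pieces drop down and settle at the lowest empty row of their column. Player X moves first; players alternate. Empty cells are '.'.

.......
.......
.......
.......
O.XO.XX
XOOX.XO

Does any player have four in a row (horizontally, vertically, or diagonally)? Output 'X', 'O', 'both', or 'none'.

none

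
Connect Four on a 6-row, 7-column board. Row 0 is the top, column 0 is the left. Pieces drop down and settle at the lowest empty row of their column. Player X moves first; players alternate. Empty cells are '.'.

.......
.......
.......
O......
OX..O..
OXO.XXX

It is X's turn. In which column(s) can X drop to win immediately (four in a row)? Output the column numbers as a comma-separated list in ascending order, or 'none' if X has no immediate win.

Answer: 3

Derivation:
col 0: drop X → no win
col 1: drop X → no win
col 2: drop X → no win
col 3: drop X → WIN!
col 4: drop X → no win
col 5: drop X → no win
col 6: drop X → no win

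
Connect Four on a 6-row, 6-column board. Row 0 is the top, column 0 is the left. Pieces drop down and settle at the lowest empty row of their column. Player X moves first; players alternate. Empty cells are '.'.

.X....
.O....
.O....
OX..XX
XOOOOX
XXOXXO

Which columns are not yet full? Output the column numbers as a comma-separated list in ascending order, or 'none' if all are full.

Answer: 0,2,3,4,5

Derivation:
col 0: top cell = '.' → open
col 1: top cell = 'X' → FULL
col 2: top cell = '.' → open
col 3: top cell = '.' → open
col 4: top cell = '.' → open
col 5: top cell = '.' → open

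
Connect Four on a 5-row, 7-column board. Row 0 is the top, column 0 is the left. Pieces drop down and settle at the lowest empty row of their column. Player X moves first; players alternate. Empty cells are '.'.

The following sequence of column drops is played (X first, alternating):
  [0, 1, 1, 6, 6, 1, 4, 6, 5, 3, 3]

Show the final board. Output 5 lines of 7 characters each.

Answer: .......
.......
.O....O
.X.X..X
XO.OXXO

Derivation:
Move 1: X drops in col 0, lands at row 4
Move 2: O drops in col 1, lands at row 4
Move 3: X drops in col 1, lands at row 3
Move 4: O drops in col 6, lands at row 4
Move 5: X drops in col 6, lands at row 3
Move 6: O drops in col 1, lands at row 2
Move 7: X drops in col 4, lands at row 4
Move 8: O drops in col 6, lands at row 2
Move 9: X drops in col 5, lands at row 4
Move 10: O drops in col 3, lands at row 4
Move 11: X drops in col 3, lands at row 3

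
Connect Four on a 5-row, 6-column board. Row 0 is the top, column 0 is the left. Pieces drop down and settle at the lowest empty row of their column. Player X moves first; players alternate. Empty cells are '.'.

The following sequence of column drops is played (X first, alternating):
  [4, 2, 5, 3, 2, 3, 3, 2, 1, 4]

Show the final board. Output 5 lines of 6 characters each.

Answer: ......
......
..OX..
..XOO.
.XOOXX

Derivation:
Move 1: X drops in col 4, lands at row 4
Move 2: O drops in col 2, lands at row 4
Move 3: X drops in col 5, lands at row 4
Move 4: O drops in col 3, lands at row 4
Move 5: X drops in col 2, lands at row 3
Move 6: O drops in col 3, lands at row 3
Move 7: X drops in col 3, lands at row 2
Move 8: O drops in col 2, lands at row 2
Move 9: X drops in col 1, lands at row 4
Move 10: O drops in col 4, lands at row 3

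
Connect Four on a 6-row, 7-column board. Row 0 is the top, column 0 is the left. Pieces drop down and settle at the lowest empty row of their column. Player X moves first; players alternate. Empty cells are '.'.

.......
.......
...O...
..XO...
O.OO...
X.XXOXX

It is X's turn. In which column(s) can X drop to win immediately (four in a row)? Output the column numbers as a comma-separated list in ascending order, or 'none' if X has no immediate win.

Answer: 1

Derivation:
col 0: drop X → no win
col 1: drop X → WIN!
col 2: drop X → no win
col 3: drop X → no win
col 4: drop X → no win
col 5: drop X → no win
col 6: drop X → no win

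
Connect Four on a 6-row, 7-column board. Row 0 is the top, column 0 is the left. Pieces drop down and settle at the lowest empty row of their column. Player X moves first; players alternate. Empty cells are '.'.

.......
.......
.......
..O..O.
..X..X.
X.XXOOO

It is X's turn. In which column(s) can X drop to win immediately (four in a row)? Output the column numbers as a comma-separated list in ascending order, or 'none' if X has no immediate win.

col 0: drop X → no win
col 1: drop X → WIN!
col 2: drop X → no win
col 3: drop X → no win
col 4: drop X → no win
col 5: drop X → no win
col 6: drop X → no win

Answer: 1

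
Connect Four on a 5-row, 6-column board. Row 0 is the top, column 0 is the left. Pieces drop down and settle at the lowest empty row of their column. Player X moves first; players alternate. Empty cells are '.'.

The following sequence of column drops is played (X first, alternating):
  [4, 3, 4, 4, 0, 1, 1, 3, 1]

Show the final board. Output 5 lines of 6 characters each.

Answer: ......
......
.X..O.
.X.OX.
XO.OX.

Derivation:
Move 1: X drops in col 4, lands at row 4
Move 2: O drops in col 3, lands at row 4
Move 3: X drops in col 4, lands at row 3
Move 4: O drops in col 4, lands at row 2
Move 5: X drops in col 0, lands at row 4
Move 6: O drops in col 1, lands at row 4
Move 7: X drops in col 1, lands at row 3
Move 8: O drops in col 3, lands at row 3
Move 9: X drops in col 1, lands at row 2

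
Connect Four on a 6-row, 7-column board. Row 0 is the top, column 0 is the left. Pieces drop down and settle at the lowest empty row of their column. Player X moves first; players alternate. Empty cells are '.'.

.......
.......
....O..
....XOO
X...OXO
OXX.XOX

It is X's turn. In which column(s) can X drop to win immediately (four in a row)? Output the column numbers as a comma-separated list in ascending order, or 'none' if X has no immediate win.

Answer: 3

Derivation:
col 0: drop X → no win
col 1: drop X → no win
col 2: drop X → no win
col 3: drop X → WIN!
col 4: drop X → no win
col 5: drop X → no win
col 6: drop X → no win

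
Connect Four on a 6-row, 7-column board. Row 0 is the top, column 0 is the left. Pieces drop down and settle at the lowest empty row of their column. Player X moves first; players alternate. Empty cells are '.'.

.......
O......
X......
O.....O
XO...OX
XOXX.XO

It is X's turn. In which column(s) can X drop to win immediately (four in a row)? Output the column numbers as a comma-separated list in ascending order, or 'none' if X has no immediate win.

col 0: drop X → no win
col 1: drop X → no win
col 2: drop X → no win
col 3: drop X → no win
col 4: drop X → WIN!
col 5: drop X → no win
col 6: drop X → no win

Answer: 4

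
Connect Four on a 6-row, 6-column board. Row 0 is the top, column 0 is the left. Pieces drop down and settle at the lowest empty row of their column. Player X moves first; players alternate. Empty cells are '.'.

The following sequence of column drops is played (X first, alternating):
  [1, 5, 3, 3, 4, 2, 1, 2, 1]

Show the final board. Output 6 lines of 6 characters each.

Answer: ......
......
......
.X....
.XOO..
.XOXXO

Derivation:
Move 1: X drops in col 1, lands at row 5
Move 2: O drops in col 5, lands at row 5
Move 3: X drops in col 3, lands at row 5
Move 4: O drops in col 3, lands at row 4
Move 5: X drops in col 4, lands at row 5
Move 6: O drops in col 2, lands at row 5
Move 7: X drops in col 1, lands at row 4
Move 8: O drops in col 2, lands at row 4
Move 9: X drops in col 1, lands at row 3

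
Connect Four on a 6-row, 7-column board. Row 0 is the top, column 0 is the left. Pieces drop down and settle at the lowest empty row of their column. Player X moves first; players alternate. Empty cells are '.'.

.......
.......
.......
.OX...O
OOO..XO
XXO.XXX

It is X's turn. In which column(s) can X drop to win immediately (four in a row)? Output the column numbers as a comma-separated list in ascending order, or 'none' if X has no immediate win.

Answer: 3

Derivation:
col 0: drop X → no win
col 1: drop X → no win
col 2: drop X → no win
col 3: drop X → WIN!
col 4: drop X → no win
col 5: drop X → no win
col 6: drop X → no win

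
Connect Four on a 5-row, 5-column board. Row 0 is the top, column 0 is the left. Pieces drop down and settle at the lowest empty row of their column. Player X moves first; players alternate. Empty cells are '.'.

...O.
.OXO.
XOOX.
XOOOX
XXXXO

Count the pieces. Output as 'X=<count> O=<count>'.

X=9 O=9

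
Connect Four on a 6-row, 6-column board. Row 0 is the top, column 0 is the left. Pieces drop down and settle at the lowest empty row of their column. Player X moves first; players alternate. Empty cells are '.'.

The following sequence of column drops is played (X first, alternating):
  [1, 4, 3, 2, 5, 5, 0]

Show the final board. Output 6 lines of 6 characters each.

Move 1: X drops in col 1, lands at row 5
Move 2: O drops in col 4, lands at row 5
Move 3: X drops in col 3, lands at row 5
Move 4: O drops in col 2, lands at row 5
Move 5: X drops in col 5, lands at row 5
Move 6: O drops in col 5, lands at row 4
Move 7: X drops in col 0, lands at row 5

Answer: ......
......
......
......
.....O
XXOXOX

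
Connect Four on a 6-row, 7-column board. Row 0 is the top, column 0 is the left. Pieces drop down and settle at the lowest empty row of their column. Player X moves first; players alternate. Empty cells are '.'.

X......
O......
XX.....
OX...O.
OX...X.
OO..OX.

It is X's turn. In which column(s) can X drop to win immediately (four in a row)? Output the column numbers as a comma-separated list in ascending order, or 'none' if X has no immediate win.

Answer: 1

Derivation:
col 1: drop X → WIN!
col 2: drop X → no win
col 3: drop X → no win
col 4: drop X → no win
col 5: drop X → no win
col 6: drop X → no win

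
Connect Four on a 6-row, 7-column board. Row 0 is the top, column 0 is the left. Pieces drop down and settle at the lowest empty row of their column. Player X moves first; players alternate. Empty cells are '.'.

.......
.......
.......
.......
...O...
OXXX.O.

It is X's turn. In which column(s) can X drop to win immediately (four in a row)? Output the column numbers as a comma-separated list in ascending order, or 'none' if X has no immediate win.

Answer: 4

Derivation:
col 0: drop X → no win
col 1: drop X → no win
col 2: drop X → no win
col 3: drop X → no win
col 4: drop X → WIN!
col 5: drop X → no win
col 6: drop X → no win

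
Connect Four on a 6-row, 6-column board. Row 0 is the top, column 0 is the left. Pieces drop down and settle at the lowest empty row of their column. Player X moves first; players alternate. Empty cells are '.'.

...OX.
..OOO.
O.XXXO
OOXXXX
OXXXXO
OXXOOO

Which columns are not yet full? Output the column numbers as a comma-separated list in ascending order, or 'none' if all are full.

col 0: top cell = '.' → open
col 1: top cell = '.' → open
col 2: top cell = '.' → open
col 3: top cell = 'O' → FULL
col 4: top cell = 'X' → FULL
col 5: top cell = '.' → open

Answer: 0,1,2,5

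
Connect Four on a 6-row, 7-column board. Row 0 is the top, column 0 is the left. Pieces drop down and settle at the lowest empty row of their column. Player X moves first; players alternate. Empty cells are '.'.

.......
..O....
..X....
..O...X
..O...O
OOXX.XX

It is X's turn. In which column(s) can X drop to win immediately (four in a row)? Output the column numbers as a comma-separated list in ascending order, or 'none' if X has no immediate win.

col 0: drop X → no win
col 1: drop X → no win
col 2: drop X → no win
col 3: drop X → no win
col 4: drop X → WIN!
col 5: drop X → no win
col 6: drop X → no win

Answer: 4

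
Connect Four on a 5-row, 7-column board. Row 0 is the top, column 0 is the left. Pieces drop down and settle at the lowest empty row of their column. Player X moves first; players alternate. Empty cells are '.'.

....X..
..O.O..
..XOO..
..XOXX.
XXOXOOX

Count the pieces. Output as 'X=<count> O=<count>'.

X=9 O=8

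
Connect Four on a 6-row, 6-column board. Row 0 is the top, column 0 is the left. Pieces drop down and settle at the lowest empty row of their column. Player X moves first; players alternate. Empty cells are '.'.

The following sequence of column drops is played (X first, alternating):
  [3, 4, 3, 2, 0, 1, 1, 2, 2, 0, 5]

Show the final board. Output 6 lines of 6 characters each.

Answer: ......
......
......
..X...
OXOX..
XOOXOX

Derivation:
Move 1: X drops in col 3, lands at row 5
Move 2: O drops in col 4, lands at row 5
Move 3: X drops in col 3, lands at row 4
Move 4: O drops in col 2, lands at row 5
Move 5: X drops in col 0, lands at row 5
Move 6: O drops in col 1, lands at row 5
Move 7: X drops in col 1, lands at row 4
Move 8: O drops in col 2, lands at row 4
Move 9: X drops in col 2, lands at row 3
Move 10: O drops in col 0, lands at row 4
Move 11: X drops in col 5, lands at row 5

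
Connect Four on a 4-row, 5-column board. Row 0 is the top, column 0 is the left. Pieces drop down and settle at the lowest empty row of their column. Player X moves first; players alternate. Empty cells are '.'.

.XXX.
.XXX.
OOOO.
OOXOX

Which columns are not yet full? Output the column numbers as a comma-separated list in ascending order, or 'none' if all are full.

Answer: 0,4

Derivation:
col 0: top cell = '.' → open
col 1: top cell = 'X' → FULL
col 2: top cell = 'X' → FULL
col 3: top cell = 'X' → FULL
col 4: top cell = '.' → open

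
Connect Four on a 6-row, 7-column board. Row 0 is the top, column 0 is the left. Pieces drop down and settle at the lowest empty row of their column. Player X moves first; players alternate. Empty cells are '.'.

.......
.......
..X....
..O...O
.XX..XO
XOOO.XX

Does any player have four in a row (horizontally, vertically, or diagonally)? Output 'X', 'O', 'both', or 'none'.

none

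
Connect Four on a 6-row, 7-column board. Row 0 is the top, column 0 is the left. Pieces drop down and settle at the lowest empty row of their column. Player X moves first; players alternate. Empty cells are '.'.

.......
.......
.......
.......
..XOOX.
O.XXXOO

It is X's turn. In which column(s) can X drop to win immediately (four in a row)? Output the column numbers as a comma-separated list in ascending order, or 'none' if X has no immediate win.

col 0: drop X → no win
col 1: drop X → WIN!
col 2: drop X → no win
col 3: drop X → no win
col 4: drop X → no win
col 5: drop X → no win
col 6: drop X → no win

Answer: 1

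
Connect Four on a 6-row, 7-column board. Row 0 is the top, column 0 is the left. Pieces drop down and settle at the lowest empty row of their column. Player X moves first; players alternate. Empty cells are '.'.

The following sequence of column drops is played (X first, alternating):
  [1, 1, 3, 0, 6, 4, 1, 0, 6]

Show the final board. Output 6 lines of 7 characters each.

Move 1: X drops in col 1, lands at row 5
Move 2: O drops in col 1, lands at row 4
Move 3: X drops in col 3, lands at row 5
Move 4: O drops in col 0, lands at row 5
Move 5: X drops in col 6, lands at row 5
Move 6: O drops in col 4, lands at row 5
Move 7: X drops in col 1, lands at row 3
Move 8: O drops in col 0, lands at row 4
Move 9: X drops in col 6, lands at row 4

Answer: .......
.......
.......
.X.....
OO....X
OX.XO.X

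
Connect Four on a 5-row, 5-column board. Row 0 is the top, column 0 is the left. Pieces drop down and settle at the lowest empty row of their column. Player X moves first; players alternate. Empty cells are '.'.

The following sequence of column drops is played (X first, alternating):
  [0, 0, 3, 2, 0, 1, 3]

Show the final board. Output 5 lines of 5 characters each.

Move 1: X drops in col 0, lands at row 4
Move 2: O drops in col 0, lands at row 3
Move 3: X drops in col 3, lands at row 4
Move 4: O drops in col 2, lands at row 4
Move 5: X drops in col 0, lands at row 2
Move 6: O drops in col 1, lands at row 4
Move 7: X drops in col 3, lands at row 3

Answer: .....
.....
X....
O..X.
XOOX.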